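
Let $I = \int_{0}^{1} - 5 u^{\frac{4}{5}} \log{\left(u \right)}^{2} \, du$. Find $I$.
$- \frac{1250}{729}$

Begin with the known integral
$$J(a) = \int_{0}^{1} - 5 u^{a} \, du = - \frac{5}{a + 1}.$$

Differentiating under the integral sign brings down a factor of $\ln u$:
$$\frac{dJ}{da} = \int_{0}^{1} - 5 u^{a} \log{\left(u \right)} \, du = \frac{5}{\left(a + 1\right)^{2}}.$$

Repeating twice in total — each differentiation brings down another $\ln u$ — gives
$$\frac{d^{2}J}{da^{2}} = \int_{0}^{1} - 5 u^{a} \log{\left(u \right)}^{2} \, du = - \frac{10}{\left(a + 1\right)^{3}},$$
and the integrand here is exactly the target integrand, so $I = - \frac{10}{\left(a + 1\right)^{3}}$.

Setting $a = \frac{4}{5}$:
$$I = - \frac{1250}{729}.$$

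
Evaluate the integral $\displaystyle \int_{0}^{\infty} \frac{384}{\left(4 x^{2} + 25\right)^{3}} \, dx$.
$\frac{36 \pi}{3125}$

Start from the standard arctangent integral
$$J(a) = \int_{0}^{\infty} \frac{6}{a^{2} + x^{2}} \, dx = \frac{3 \pi}{a}.$$

Differentiating under the integral sign with respect to $a$,
$$\frac{dJ}{da} = \int_{0}^{\infty} - \frac{12 a}{\left(a^{2} + x^{2}\right)^{2}} \, dx = - \frac{3 \pi}{a^{2}},$$
so $\int_{0}^{\infty} \frac{6}{\left(a^{2} + x^{2}\right)^{2}} \, dx = \frac{3 \pi}{2 a^{3}}$.

Repeating — each differentiation of $1/(x^2+a^2)^j$ produces $-2ja/(x^2+a^2)^{j+1}$ — and dividing through by $-2ja$ at each step yields, after $2$ differentiations in total,
$$\int_{0}^{\infty} \frac{6}{\left(a^{2} + x^{2}\right)^{3}} \, dx = \frac{9 \pi}{8 a^{5}}.$$

Setting $a = \frac{5}{2}$:
$$I = \frac{36 \pi}{3125}.$$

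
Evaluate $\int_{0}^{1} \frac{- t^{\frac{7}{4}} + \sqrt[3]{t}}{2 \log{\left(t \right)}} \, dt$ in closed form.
$\log{\left(\frac{4 \sqrt{33}}{33} \right)}$

Introduce a parameter $a$ in the exponent: let $I(a) = \int_{0}^{1} \frac{- t^{\frac{7}{4}} + t^{a}}{2 \log{\left(t \right)}} \, dt$.

Since $\dfrac{\partial}{\partial a}\,t^{a} = t^{a} \ln t$, the $\ln t$ in the denominator cancels and
$$\frac{dI}{da} = \int_{0}^{1} \frac{1}{2} t^{a} \, dt = \frac{1}{2} \left[\frac{t^{a+1}}{a+1}\right]_0^1 = \frac{1}{2 \left(a + 1\right)}.$$

Integrating with respect to $a$ gives $I(a) = \frac{\log{\left(a + 1 \right)}}{2} - \frac{\log{\left(11 \right)}}{2} + \log{\left(2 \right)} + C$.

At $a = \frac{7}{4}$ the integrand is identically $0$, so $I(\frac{7}{4}) = 0$. The closed form gives $0$, hence $C = 0$.

Setting $a = \frac{1}{3}$:
$$I = \log{\left(\frac{4 \sqrt{33}}{33} \right)}.$$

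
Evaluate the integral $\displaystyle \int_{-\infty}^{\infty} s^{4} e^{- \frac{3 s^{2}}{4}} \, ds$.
$\frac{8 \sqrt{3} \sqrt{\pi}}{9}$

Start from the elementary integral
$$J(a) = \int_{-\infty}^{\infty} e^{- a s^{2}} \, ds = \frac{\sqrt{\pi}}{\sqrt{a}}.$$

Differentiating under the integral sign brings down a factor of $(-s^2)$:
$$\frac{dJ}{da} = \int_{-\infty}^{\infty} - s^{2} e^{- a s^{2}} \, ds = - \frac{\sqrt{\pi}}{2 a^{\frac{3}{2}}}.$$

Repeating twice in total — each differentiation brings down another $(-s^2)$ — gives
$$\frac{d^{2}J}{da^{2}} = \int_{-\infty}^{\infty} s^{4} e^{- a s^{2}} \, ds = \frac{3 \sqrt{\pi}}{4 a^{\frac{5}{2}}},$$
and the integrand here is exactly the target integrand, so $I = \frac{3 \sqrt{\pi}}{4 a^{\frac{5}{2}}}$.

Setting $a = \frac{3}{4}$:
$$I = \frac{8 \sqrt{3} \sqrt{\pi}}{9}.$$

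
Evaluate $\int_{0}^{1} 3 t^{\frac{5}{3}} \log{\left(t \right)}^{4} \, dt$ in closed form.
$\frac{2187}{4096}$

Start from the elementary integral
$$J(a) = \int_{0}^{1} 3 t^{a} \, dt = \frac{3}{a + 1}.$$

Differentiating under the integral sign brings down a factor of $\ln t$:
$$\frac{dJ}{da} = \int_{0}^{1} 3 t^{a} \log{\left(t \right)} \, dt = - \frac{3}{\left(a + 1\right)^{2}}.$$

Repeating $4$ times in total — each differentiation brings down another $\ln t$ — gives
$$\frac{d^{4}J}{da^{4}} = \int_{0}^{1} 3 t^{a} \log{\left(t \right)}^{4} \, dt = \frac{72}{\left(a + 1\right)^{5}},$$
and the integrand here is exactly the target integrand, so $I = \frac{72}{\left(a + 1\right)^{5}}$.

Setting $a = \frac{5}{3}$:
$$I = \frac{2187}{4096}.$$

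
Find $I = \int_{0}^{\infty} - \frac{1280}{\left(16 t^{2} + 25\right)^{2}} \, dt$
$- \frac{16 \pi}{25}$

Begin with the known result
$$J(a) = \int_{0}^{\infty} - \frac{5}{a^{2} + t^{2}} \, dt = - \frac{5 \pi}{2 a}.$$

Differentiating under the integral sign with respect to $a$,
$$\frac{dJ}{da} = \int_{0}^{\infty} \frac{10 a}{\left(a^{2} + t^{2}\right)^{2}} \, dt = \frac{5 \pi}{2 a^{2}},$$
so $\int_{0}^{\infty} - \frac{5}{\left(a^{2} + t^{2}\right)^{2}} \, dt = - \frac{5 \pi}{4 a^{3}}$.

Setting $a = \frac{5}{4}$:
$$I = - \frac{16 \pi}{25}.$$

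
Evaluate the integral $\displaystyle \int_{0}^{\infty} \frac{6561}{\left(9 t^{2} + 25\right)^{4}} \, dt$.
$\frac{2187 \pi}{500000}$

Begin with the known result
$$J(a) = \int_{0}^{\infty} \frac{1}{a^{2} + t^{2}} \, dt = \frac{\pi}{2 a}.$$

Differentiating under the integral sign with respect to $a$,
$$\frac{dJ}{da} = \int_{0}^{\infty} - \frac{2 a}{\left(a^{2} + t^{2}\right)^{2}} \, dt = - \frac{\pi}{2 a^{2}},$$
so $\int_{0}^{\infty} \frac{1}{\left(a^{2} + t^{2}\right)^{2}} \, dt = \frac{\pi}{4 a^{3}}$.

Repeating — each differentiation of $1/(t^2+a^2)^j$ produces $-2ja/(t^2+a^2)^{j+1}$ — and dividing through by $-2ja$ at each step yields, after $3$ differentiations in total,
$$\int_{0}^{\infty} \frac{1}{\left(a^{2} + t^{2}\right)^{4}} \, dt = \frac{5 \pi}{32 a^{7}}.$$

Setting $a = \frac{5}{3}$:
$$I = \frac{2187 \pi}{500000}.$$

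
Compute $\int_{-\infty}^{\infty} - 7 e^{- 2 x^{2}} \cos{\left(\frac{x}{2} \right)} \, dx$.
$- \frac{7 \sqrt{2} \sqrt{\pi}}{2 e^{\frac{1}{32}}}$

Treat the cosine frequency as a parameter and define $I(b) = \int_{-\infty}^{\infty} - 7 e^{- 2 x^{2}} \cos{\left(b x \right)} \, dx$.

Differentiating under the integral sign,
$$I'(b) = \int_{-\infty}^{\infty} 7 x e^{- 2 x^{2}} \sin{\left(b x \right)} \, dx.$$

Integrate $\int_{-\infty}^{\infty} x \sin(b x)\, e^{- 2 x^{2}}\, dx$ by parts with $u = \sin(b x)$ and $dv = x\, e^{- 2 x^{2}}\, dx$, giving $v = - \frac{e^{- 2 x^{2}}}{4}$. The boundary term vanishes and
$$\int_{-\infty}^{\infty} x \sin(b x)\, e^{- 2 x^{2}}\, dx = \frac{b}{4} \int_{-\infty}^{\infty} \cos(b x)\, e^{- 2 x^{2}}\, dx,$$
so $I'(b) = - \frac{b}{4}\, I(b)$.

This is a separable first-order ODE; solving with the initial condition $I(0) = \int_{-\infty}^{\infty} - 7 e^{- 2 x^{2}}\,dx = - \frac{7 \sqrt{2} \sqrt{\pi}}{2}$ gives
$$I(b) = - \frac{7 \sqrt{2} \sqrt{\pi} e^{- \frac{b^{2}}{8}}}{2}.$$

Setting $b = \frac{1}{2}$:
$$I = - \frac{7 \sqrt{2} \sqrt{\pi}}{2 e^{\frac{1}{32}}}.$$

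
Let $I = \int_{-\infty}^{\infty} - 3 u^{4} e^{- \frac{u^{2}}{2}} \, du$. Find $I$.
$- 9 \sqrt{2} \sqrt{\pi}$

Start from the elementary integral
$$J(a) = \int_{-\infty}^{\infty} - 3 e^{- a u^{2}} \, du = - \frac{3 \sqrt{\pi}}{\sqrt{a}}.$$

Differentiating under the integral sign brings down a factor of $(-u^2)$:
$$\frac{dJ}{da} = \int_{-\infty}^{\infty} 3 u^{2} e^{- a u^{2}} \, du = \frac{3 \sqrt{\pi}}{2 a^{\frac{3}{2}}}.$$

Repeating twice in total — each differentiation brings down another $(-u^2)$ — gives
$$\frac{d^{2}J}{da^{2}} = \int_{-\infty}^{\infty} - 3 u^{4} e^{- a u^{2}} \, du = - \frac{9 \sqrt{\pi}}{4 a^{\frac{5}{2}}},$$
and the integrand here is exactly the target integrand, so $I = - \frac{9 \sqrt{\pi}}{4 a^{\frac{5}{2}}}$.

Setting $a = \frac{1}{2}$:
$$I = - 9 \sqrt{2} \sqrt{\pi}.$$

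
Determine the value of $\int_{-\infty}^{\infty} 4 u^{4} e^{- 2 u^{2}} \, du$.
$\frac{3 \sqrt{2} \sqrt{\pi}}{8}$

Consider the simpler parametrised integral
$$J(a) = \int_{-\infty}^{\infty} 4 e^{- a u^{2}} \, du = \frac{4 \sqrt{\pi}}{\sqrt{a}}.$$

Differentiating under the integral sign brings down a factor of $(-u^2)$:
$$\frac{dJ}{da} = \int_{-\infty}^{\infty} - 4 u^{2} e^{- a u^{2}} \, du = - \frac{2 \sqrt{\pi}}{a^{\frac{3}{2}}}.$$

Repeating twice in total — each differentiation brings down another $(-u^2)$ — gives
$$\frac{d^{2}J}{da^{2}} = \int_{-\infty}^{\infty} 4 u^{4} e^{- a u^{2}} \, du = \frac{3 \sqrt{\pi}}{a^{\frac{5}{2}}},$$
and the integrand here is exactly the target integrand, so $I = \frac{3 \sqrt{\pi}}{a^{\frac{5}{2}}}$.

Setting $a = 2$:
$$I = \frac{3 \sqrt{2} \sqrt{\pi}}{8}.$$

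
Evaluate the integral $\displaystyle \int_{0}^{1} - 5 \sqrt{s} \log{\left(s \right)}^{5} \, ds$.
$\frac{12800}{243}$

Begin with the known integral
$$J(a) = \int_{0}^{1} - 5 s^{a} \, ds = - \frac{5}{a + 1}.$$

Differentiating under the integral sign brings down a factor of $\ln s$:
$$\frac{dJ}{da} = \int_{0}^{1} - 5 s^{a} \log{\left(s \right)} \, ds = \frac{5}{\left(a + 1\right)^{2}}.$$

Repeating $5$ times in total — each differentiation brings down another $\ln s$ — gives
$$\frac{d^{5}J}{da^{5}} = \int_{0}^{1} - 5 s^{a} \log{\left(s \right)}^{5} \, ds = \frac{600}{\left(a + 1\right)^{6}},$$
and the integrand here is exactly the target integrand, so $I = \frac{600}{\left(a + 1\right)^{6}}$.

Setting $a = \frac{1}{2}$:
$$I = \frac{12800}{243}.$$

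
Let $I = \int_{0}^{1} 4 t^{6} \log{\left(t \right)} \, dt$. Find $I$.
$- \frac{4}{49}$

Start from the elementary integral
$$J(a) = \int_{0}^{1} 4 t^{a} \, dt = \frac{4}{a + 1}.$$

Differentiating under the integral sign brings down a factor of $\ln t$:
$$\frac{dJ}{da} = \int_{0}^{1} 4 t^{a} \log{\left(t \right)} \, dt = - \frac{4}{\left(a + 1\right)^{2}}.$$

The integral on the left is $I$, so $I = - \frac{4}{\left(a + 1\right)^{2}}$.

Setting $a = 6$:
$$I = - \frac{4}{49}.$$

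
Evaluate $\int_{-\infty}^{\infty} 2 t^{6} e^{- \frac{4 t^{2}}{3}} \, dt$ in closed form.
$\frac{405 \sqrt{3} \sqrt{\pi}}{512}$

Begin with the known integral
$$J(a) = \int_{-\infty}^{\infty} 2 e^{- a t^{2}} \, dt = \frac{2 \sqrt{\pi}}{\sqrt{a}}.$$

Differentiating under the integral sign brings down a factor of $(-t^2)$:
$$\frac{dJ}{da} = \int_{-\infty}^{\infty} - 2 t^{2} e^{- a t^{2}} \, dt = - \frac{\sqrt{\pi}}{a^{\frac{3}{2}}}.$$

Repeating $3$ times in total — each differentiation brings down another $(-t^2)$ — gives
$$\frac{d^{3}J}{da^{3}} = \int_{-\infty}^{\infty} - 2 t^{6} e^{- a t^{2}} \, dt = - \frac{15 \sqrt{\pi}}{4 a^{\frac{7}{2}}},$$
and the integrand here is $(-1)^{3}$ times the target integrand, so $I = (-1)^{3}\,\frac{d^{3}J}{da^{3}} = \frac{15 \sqrt{\pi}}{4 a^{\frac{7}{2}}}$.

Setting $a = \frac{4}{3}$:
$$I = \frac{405 \sqrt{3} \sqrt{\pi}}{512}.$$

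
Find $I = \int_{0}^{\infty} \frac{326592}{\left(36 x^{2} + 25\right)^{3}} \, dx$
$\frac{10206 \pi}{3125}$

Recall the elementary integral
$$J(a) = \int_{0}^{\infty} \frac{7}{a^{2} + x^{2}} \, dx = \frac{7 \pi}{2 a}.$$

Differentiating under the integral sign with respect to $a$,
$$\frac{dJ}{da} = \int_{0}^{\infty} - \frac{14 a}{\left(a^{2} + x^{2}\right)^{2}} \, dx = - \frac{7 \pi}{2 a^{2}},$$
so $\int_{0}^{\infty} \frac{7}{\left(a^{2} + x^{2}\right)^{2}} \, dx = \frac{7 \pi}{4 a^{3}}$.

Repeating — each differentiation of $1/(x^2+a^2)^j$ produces $-2ja/(x^2+a^2)^{j+1}$ — and dividing through by $-2ja$ at each step yields, after $2$ differentiations in total,
$$\int_{0}^{\infty} \frac{7}{\left(a^{2} + x^{2}\right)^{3}} \, dx = \frac{21 \pi}{16 a^{5}}.$$

Setting $a = \frac{5}{6}$:
$$I = \frac{10206 \pi}{3125}.$$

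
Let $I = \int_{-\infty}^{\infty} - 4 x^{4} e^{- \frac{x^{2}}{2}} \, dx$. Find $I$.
$- 12 \sqrt{2} \sqrt{\pi}$

Start from the elementary integral
$$J(a) = \int_{-\infty}^{\infty} - 4 e^{- a x^{2}} \, dx = - \frac{4 \sqrt{\pi}}{\sqrt{a}}.$$

Differentiating under the integral sign brings down a factor of $(-x^2)$:
$$\frac{dJ}{da} = \int_{-\infty}^{\infty} 4 x^{2} e^{- a x^{2}} \, dx = \frac{2 \sqrt{\pi}}{a^{\frac{3}{2}}}.$$

Repeating twice in total — each differentiation brings down another $(-x^2)$ — gives
$$\frac{d^{2}J}{da^{2}} = \int_{-\infty}^{\infty} - 4 x^{4} e^{- a x^{2}} \, dx = - \frac{3 \sqrt{\pi}}{a^{\frac{5}{2}}},$$
and the integrand here is exactly the target integrand, so $I = - \frac{3 \sqrt{\pi}}{a^{\frac{5}{2}}}$.

Setting $a = \frac{1}{2}$:
$$I = - 12 \sqrt{2} \sqrt{\pi}.$$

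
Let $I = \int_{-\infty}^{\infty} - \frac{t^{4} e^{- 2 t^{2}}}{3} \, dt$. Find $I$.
$- \frac{\sqrt{2} \sqrt{\pi}}{32}$

Begin with the known integral
$$J(a) = \int_{-\infty}^{\infty} - \frac{e^{- a t^{2}}}{3} \, dt = - \frac{\sqrt{\pi}}{3 \sqrt{a}}.$$

Differentiating under the integral sign brings down a factor of $(-t^2)$:
$$\frac{dJ}{da} = \int_{-\infty}^{\infty} \frac{t^{2} e^{- a t^{2}}}{3} \, dt = \frac{\sqrt{\pi}}{6 a^{\frac{3}{2}}}.$$

Repeating twice in total — each differentiation brings down another $(-t^2)$ — gives
$$\frac{d^{2}J}{da^{2}} = \int_{-\infty}^{\infty} - \frac{t^{4} e^{- a t^{2}}}{3} \, dt = - \frac{\sqrt{\pi}}{4 a^{\frac{5}{2}}},$$
and the integrand here is exactly the target integrand, so $I = - \frac{\sqrt{\pi}}{4 a^{\frac{5}{2}}}$.

Setting $a = 2$:
$$I = - \frac{\sqrt{2} \sqrt{\pi}}{32}.$$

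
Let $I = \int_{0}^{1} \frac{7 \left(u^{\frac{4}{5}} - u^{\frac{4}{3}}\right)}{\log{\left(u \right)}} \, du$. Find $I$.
$\log{\left(\frac{10460353203}{64339296875} \right)}$

Consider the one-parameter family: let $I(a) = \int_{0}^{1} \frac{7 \left(- u^{\frac{4}{3}} + u^{a}\right)}{\log{\left(u \right)}} \, du$.

Since $\dfrac{\partial}{\partial a}\,u^{a} = u^{a} \ln u$, the $\ln u$ in the denominator cancels and
$$\frac{dI}{da} = \int_{0}^{1} 7 u^{a} \, du = 7 \left[\frac{u^{a+1}}{a+1}\right]_0^1 = \frac{7}{a + 1}.$$

Integrating with respect to $a$ gives $I(a) = \log{\left(\frac{2187 \left(a + 1\right)^{7}}{823543} \right)} + C$.

At $a = \frac{4}{3}$ the integrand is identically $0$, so $I(\frac{4}{3}) = 0$. The closed form gives $0$, hence $C = 0$.

Setting $a = \frac{4}{5}$:
$$I = \log{\left(\frac{10460353203}{64339296875} \right)}.$$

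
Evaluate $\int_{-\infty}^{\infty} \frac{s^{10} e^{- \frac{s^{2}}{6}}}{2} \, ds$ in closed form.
$\frac{229635 \sqrt{6} \sqrt{\pi}}{2}$

Start from the elementary integral
$$J(a) = \int_{-\infty}^{\infty} \frac{e^{- a s^{2}}}{2} \, ds = \frac{\sqrt{\pi}}{2 \sqrt{a}}.$$

Differentiating under the integral sign brings down a factor of $(-s^2)$:
$$\frac{dJ}{da} = \int_{-\infty}^{\infty} - \frac{s^{2} e^{- a s^{2}}}{2} \, ds = - \frac{\sqrt{\pi}}{4 a^{\frac{3}{2}}}.$$

Repeating $5$ times in total — each differentiation brings down another $(-s^2)$ — gives
$$\frac{d^{5}J}{da^{5}} = \int_{-\infty}^{\infty} - \frac{s^{10} e^{- a s^{2}}}{2} \, ds = - \frac{945 \sqrt{\pi}}{64 a^{\frac{11}{2}}},$$
and the integrand here is $(-1)^{5}$ times the target integrand, so $I = (-1)^{5}\,\frac{d^{5}J}{da^{5}} = \frac{945 \sqrt{\pi}}{64 a^{\frac{11}{2}}}$.

Setting $a = \frac{1}{6}$:
$$I = \frac{229635 \sqrt{6} \sqrt{\pi}}{2}.$$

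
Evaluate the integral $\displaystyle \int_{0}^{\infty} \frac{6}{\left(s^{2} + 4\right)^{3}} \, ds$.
$\frac{9 \pi}{256}$

Begin with the known result
$$J(a) = \int_{0}^{\infty} \frac{6}{a^{2} + s^{2}} \, ds = \frac{3 \pi}{a}.$$

Differentiating under the integral sign with respect to $a$,
$$\frac{dJ}{da} = \int_{0}^{\infty} - \frac{12 a}{\left(a^{2} + s^{2}\right)^{2}} \, ds = - \frac{3 \pi}{a^{2}},$$
so $\int_{0}^{\infty} \frac{6}{\left(a^{2} + s^{2}\right)^{2}} \, ds = \frac{3 \pi}{2 a^{3}}$.

Repeating — each differentiation of $1/(s^2+a^2)^j$ produces $-2ja/(s^2+a^2)^{j+1}$ — and dividing through by $-2ja$ at each step yields, after $2$ differentiations in total,
$$\int_{0}^{\infty} \frac{6}{\left(a^{2} + s^{2}\right)^{3}} \, ds = \frac{9 \pi}{8 a^{5}}.$$

Setting $a = 2$:
$$I = \frac{9 \pi}{256}.$$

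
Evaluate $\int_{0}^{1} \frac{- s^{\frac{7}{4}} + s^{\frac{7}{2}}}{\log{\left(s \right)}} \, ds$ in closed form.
$\log{\left(\frac{18}{11} \right)}$

Introduce a parameter $a$ in the exponent: let $I(a) = \int_{0}^{1} \frac{- s^{\frac{7}{4}} + s^{a}}{\log{\left(s \right)}} \, ds$.

Since $\dfrac{\partial}{\partial a}\,s^{a} = s^{a} \ln s$, the $\ln s$ in the denominator cancels and
$$\frac{dI}{da} = \int_{0}^{1} s^{a} \, ds = \left[\frac{s^{a+1}}{a+1}\right]_0^1 = \frac{1}{a + 1}.$$

Integrating with respect to $a$ gives $I(a) = \log{\left(\frac{4 a}{11} + \frac{4}{11} \right)} + C$.

At $a = \frac{7}{4}$ the integrand is identically $0$, so $I(\frac{7}{4}) = 0$. The closed form gives $0$, hence $C = 0$.

Setting $a = \frac{7}{2}$:
$$I = \log{\left(\frac{18}{11} \right)}.$$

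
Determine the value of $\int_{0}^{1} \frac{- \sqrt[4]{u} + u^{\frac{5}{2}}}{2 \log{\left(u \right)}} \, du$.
$\log{\left(\frac{\sqrt{70}}{5} \right)}$

Replace the exponent $\frac{1}{4}$ by a parameter $a$: let $I(a) = \int_{0}^{1} \frac{u^{\frac{5}{2}} - u^{a}}{2 \log{\left(u \right)}} \, du$.

Since $\dfrac{\partial}{\partial a}\,u^{a} = u^{a} \ln u$, the $\ln u$ in the denominator cancels and
$$\frac{dI}{da} = \int_{0}^{1} - \frac{1}{2} u^{a} \, du = - \frac{1}{2} \left[\frac{u^{a+1}}{a+1}\right]_0^1 = - \frac{1}{2 a + 2}.$$

Integrating with respect to $a$ gives $I(a) = - \frac{\log{\left(a + 1 \right)}}{2} - \frac{\log{\left(2 \right)}}{2} + \frac{\log{\left(7 \right)}}{2} + C$.

At $a = \frac{5}{2}$ the integrand is identically $0$, so $I(\frac{5}{2}) = 0$. The closed form gives $0$, hence $C = 0$.

Setting $a = \frac{1}{4}$:
$$I = \log{\left(\frac{\sqrt{70}}{5} \right)}.$$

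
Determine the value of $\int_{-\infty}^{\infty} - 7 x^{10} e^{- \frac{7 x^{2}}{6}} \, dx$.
$- \frac{32805 \sqrt{42} \sqrt{\pi}}{2401}$

Begin with the known integral
$$J(a) = \int_{-\infty}^{\infty} - 7 e^{- a x^{2}} \, dx = - \frac{7 \sqrt{\pi}}{\sqrt{a}}.$$

Differentiating under the integral sign brings down a factor of $(-x^2)$:
$$\frac{dJ}{da} = \int_{-\infty}^{\infty} 7 x^{2} e^{- a x^{2}} \, dx = \frac{7 \sqrt{\pi}}{2 a^{\frac{3}{2}}}.$$

Repeating $5$ times in total — each differentiation brings down another $(-x^2)$ — gives
$$\frac{d^{5}J}{da^{5}} = \int_{-\infty}^{\infty} 7 x^{10} e^{- a x^{2}} \, dx = \frac{6615 \sqrt{\pi}}{32 a^{\frac{11}{2}}},$$
and the integrand here is $(-1)^{5}$ times the target integrand, so $I = (-1)^{5}\,\frac{d^{5}J}{da^{5}} = - \frac{6615 \sqrt{\pi}}{32 a^{\frac{11}{2}}}$.

Setting $a = \frac{7}{6}$:
$$I = - \frac{32805 \sqrt{42} \sqrt{\pi}}{2401}.$$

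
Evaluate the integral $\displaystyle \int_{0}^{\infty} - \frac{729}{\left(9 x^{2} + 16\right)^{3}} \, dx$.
$- \frac{729 \pi}{16384}$

Recall the elementary integral
$$J(a) = \int_{0}^{\infty} - \frac{1}{a^{2} + x^{2}} \, dx = - \frac{\pi}{2 a}.$$

Differentiating under the integral sign with respect to $a$,
$$\frac{dJ}{da} = \int_{0}^{\infty} \frac{2 a}{\left(a^{2} + x^{2}\right)^{2}} \, dx = \frac{\pi}{2 a^{2}},$$
so $\int_{0}^{\infty} - \frac{1}{\left(a^{2} + x^{2}\right)^{2}} \, dx = - \frac{\pi}{4 a^{3}}$.

Repeating — each differentiation of $1/(x^2+a^2)^j$ produces $-2ja/(x^2+a^2)^{j+1}$ — and dividing through by $-2ja$ at each step yields, after $2$ differentiations in total,
$$\int_{0}^{\infty} - \frac{1}{\left(a^{2} + x^{2}\right)^{3}} \, dx = - \frac{3 \pi}{16 a^{5}}.$$

Setting $a = \frac{4}{3}$:
$$I = - \frac{729 \pi}{16384}.$$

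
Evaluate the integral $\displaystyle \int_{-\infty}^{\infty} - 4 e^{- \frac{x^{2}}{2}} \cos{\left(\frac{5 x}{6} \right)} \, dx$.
$- \frac{4 \sqrt{2} \sqrt{\pi}}{e^{\frac{25}{72}}}$

Let $b$ denote the cosine frequency and define $I(b) = \int_{-\infty}^{\infty} - 4 e^{- \frac{x^{2}}{2}} \cos{\left(b x \right)} \, dx$.

Differentiating under the integral sign,
$$I'(b) = \int_{-\infty}^{\infty} 4 x e^{- \frac{x^{2}}{2}} \sin{\left(b x \right)} \, dx.$$

Integrate $\int_{-\infty}^{\infty} x \sin(b x)\, e^{- \frac{x^{2}}{2}}\, dx$ by parts with $u = \sin(b x)$ and $dv = x\, e^{- \frac{x^{2}}{2}}\, dx$, giving $v = - e^{- \frac{x^{2}}{2}}$. The boundary term vanishes and
$$\int_{-\infty}^{\infty} x \sin(b x)\, e^{- \frac{x^{2}}{2}}\, dx = b \int_{-\infty}^{\infty} \cos(b x)\, e^{- \frac{x^{2}}{2}}\, dx,$$
so $I'(b) = - b\, I(b)$.

This is a separable first-order ODE; solving with the initial condition $I(0) = \int_{-\infty}^{\infty} - 4 e^{- \frac{x^{2}}{2}}\,dx = - 4 \sqrt{2} \sqrt{\pi}$ gives
$$I(b) = - 4 \sqrt{2} \sqrt{\pi} e^{- \frac{b^{2}}{2}}.$$

Setting $b = \frac{5}{6}$:
$$I = - \frac{4 \sqrt{2} \sqrt{\pi}}{e^{\frac{25}{72}}}.$$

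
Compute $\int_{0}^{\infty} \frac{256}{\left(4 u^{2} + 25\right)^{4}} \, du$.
$\frac{4 \pi}{15625}$

Begin with the known result
$$J(a) = \int_{0}^{\infty} \frac{1}{a^{2} + u^{2}} \, du = \frac{\pi}{2 a}.$$

Differentiating under the integral sign with respect to $a$,
$$\frac{dJ}{da} = \int_{0}^{\infty} - \frac{2 a}{\left(a^{2} + u^{2}\right)^{2}} \, du = - \frac{\pi}{2 a^{2}},$$
so $\int_{0}^{\infty} \frac{1}{\left(a^{2} + u^{2}\right)^{2}} \, du = \frac{\pi}{4 a^{3}}$.

Repeating — each differentiation of $1/(u^2+a^2)^j$ produces $-2ja/(u^2+a^2)^{j+1}$ — and dividing through by $-2ja$ at each step yields, after $3$ differentiations in total,
$$\int_{0}^{\infty} \frac{1}{\left(a^{2} + u^{2}\right)^{4}} \, du = \frac{5 \pi}{32 a^{7}}.$$

Setting $a = \frac{5}{2}$:
$$I = \frac{4 \pi}{15625}.$$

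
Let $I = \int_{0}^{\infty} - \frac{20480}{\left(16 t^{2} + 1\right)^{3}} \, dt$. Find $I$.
$- 960 \pi$

Recall the elementary integral
$$J(a) = \int_{0}^{\infty} - \frac{5}{a^{2} + t^{2}} \, dt = - \frac{5 \pi}{2 a}.$$

Differentiating under the integral sign with respect to $a$,
$$\frac{dJ}{da} = \int_{0}^{\infty} \frac{10 a}{\left(a^{2} + t^{2}\right)^{2}} \, dt = \frac{5 \pi}{2 a^{2}},$$
so $\int_{0}^{\infty} - \frac{5}{\left(a^{2} + t^{2}\right)^{2}} \, dt = - \frac{5 \pi}{4 a^{3}}$.

Repeating — each differentiation of $1/(t^2+a^2)^j$ produces $-2ja/(t^2+a^2)^{j+1}$ — and dividing through by $-2ja$ at each step yields, after $2$ differentiations in total,
$$\int_{0}^{\infty} - \frac{5}{\left(a^{2} + t^{2}\right)^{3}} \, dt = - \frac{15 \pi}{16 a^{5}}.$$

Setting $a = \frac{1}{4}$:
$$I = - 960 \pi.$$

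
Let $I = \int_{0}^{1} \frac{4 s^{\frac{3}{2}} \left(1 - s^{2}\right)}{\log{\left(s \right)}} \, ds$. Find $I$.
$- \log{\left(\frac{6561}{625} \right)}$

Consider the one-parameter family: let $I(a) = \int_{0}^{1} \frac{4 \left(s^{\frac{3}{2}} - s^{a}\right)}{\log{\left(s \right)}} \, ds$.

Since $\dfrac{\partial}{\partial a}\,s^{a} = s^{a} \ln s$, the $\ln s$ in the denominator cancels and
$$\frac{dI}{da} = \int_{0}^{1} -4 s^{a} \, ds = -4 \left[\frac{s^{a+1}}{a+1}\right]_0^1 = - \frac{4}{a + 1}.$$

Integrating with respect to $a$ gives $I(a) = - \log{\left(\frac{16 \left(a + 1\right)^{4}}{625} \right)} + C$.

At $a = \frac{3}{2}$ the integrand is identically $0$, so $I(\frac{3}{2}) = 0$. The closed form gives $0$, hence $C = 0$.

Setting $a = \frac{7}{2}$:
$$I = - \log{\left(\frac{6561}{625} \right)}.$$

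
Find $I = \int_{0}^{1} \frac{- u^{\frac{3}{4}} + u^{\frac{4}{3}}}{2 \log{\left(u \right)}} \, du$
$- \frac{\log{\left(3 \right)}}{2} + \log{\left(2 \right)}$

Introduce a parameter $a$ in the exponent: let $I(a) = \int_{0}^{1} \frac{u^{\frac{4}{3}} - u^{a}}{2 \log{\left(u \right)}} \, du$.

Since $\dfrac{\partial}{\partial a}\,u^{a} = u^{a} \ln u$, the $\ln u$ in the denominator cancels and
$$\frac{dI}{da} = \int_{0}^{1} - \frac{1}{2} u^{a} \, du = - \frac{1}{2} \left[\frac{u^{a+1}}{a+1}\right]_0^1 = - \frac{1}{2 a + 2}.$$

Integrating with respect to $a$ gives $I(a) = - \frac{\log{\left(a + 1 \right)}}{2} - \frac{\log{\left(3 \right)}}{2} + \frac{\log{\left(7 \right)}}{2} + C$.

At $a = \frac{4}{3}$ the integrand is identically $0$, so $I(\frac{4}{3}) = 0$. The closed form gives $0$, hence $C = 0$.

Setting $a = \frac{3}{4}$:
$$I = - \frac{\log{\left(3 \right)}}{2} + \log{\left(2 \right)}.$$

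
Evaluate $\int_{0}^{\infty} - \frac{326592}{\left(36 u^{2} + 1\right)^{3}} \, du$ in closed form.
$- 10206 \pi$

Recall the elementary integral
$$J(a) = \int_{0}^{\infty} - \frac{7}{a^{2} + u^{2}} \, du = - \frac{7 \pi}{2 a}.$$

Differentiating under the integral sign with respect to $a$,
$$\frac{dJ}{da} = \int_{0}^{\infty} \frac{14 a}{\left(a^{2} + u^{2}\right)^{2}} \, du = \frac{7 \pi}{2 a^{2}},$$
so $\int_{0}^{\infty} - \frac{7}{\left(a^{2} + u^{2}\right)^{2}} \, du = - \frac{7 \pi}{4 a^{3}}$.

Repeating — each differentiation of $1/(u^2+a^2)^j$ produces $-2ja/(u^2+a^2)^{j+1}$ — and dividing through by $-2ja$ at each step yields, after $2$ differentiations in total,
$$\int_{0}^{\infty} - \frac{7}{\left(a^{2} + u^{2}\right)^{3}} \, du = - \frac{21 \pi}{16 a^{5}}.$$

Setting $a = \frac{1}{6}$:
$$I = - 10206 \pi.$$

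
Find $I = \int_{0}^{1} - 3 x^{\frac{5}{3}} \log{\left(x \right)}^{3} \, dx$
$\frac{729}{2048}$

Start from the elementary integral
$$J(a) = \int_{0}^{1} - 3 x^{a} \, dx = - \frac{3}{a + 1}.$$

Differentiating under the integral sign brings down a factor of $\ln x$:
$$\frac{dJ}{da} = \int_{0}^{1} - 3 x^{a} \log{\left(x \right)} \, dx = \frac{3}{\left(a + 1\right)^{2}}.$$

Repeating $3$ times in total — each differentiation brings down another $\ln x$ — gives
$$\frac{d^{3}J}{da^{3}} = \int_{0}^{1} - 3 x^{a} \log{\left(x \right)}^{3} \, dx = \frac{18}{\left(a + 1\right)^{4}},$$
and the integrand here is exactly the target integrand, so $I = \frac{18}{\left(a + 1\right)^{4}}$.

Setting $a = \frac{5}{3}$:
$$I = \frac{729}{2048}.$$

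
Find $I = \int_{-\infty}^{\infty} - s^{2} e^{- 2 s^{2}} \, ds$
$- \frac{\sqrt{2} \sqrt{\pi}}{8}$

Consider the simpler parametrised integral
$$J(a) = \int_{-\infty}^{\infty} - e^{- a s^{2}} \, ds = - \frac{\sqrt{\pi}}{\sqrt{a}}.$$

Differentiating under the integral sign brings down a factor of $(-s^2)$:
$$\frac{dJ}{da} = \int_{-\infty}^{\infty} s^{2} e^{- a s^{2}} \, ds = \frac{\sqrt{\pi}}{2 a^{\frac{3}{2}}}.$$

The integral on the left is $-I$, so $I = - \frac{\sqrt{\pi}}{2 a^{\frac{3}{2}}}$.

Setting $a = 2$:
$$I = - \frac{\sqrt{2} \sqrt{\pi}}{8}.$$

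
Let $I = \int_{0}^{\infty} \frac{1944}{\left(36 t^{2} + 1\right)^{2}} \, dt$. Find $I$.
$81 \pi$

Begin with the known result
$$J(a) = \int_{0}^{\infty} \frac{3}{2 \left(a^{2} + t^{2}\right)} \, dt = \frac{3 \pi}{4 a}.$$

Differentiating under the integral sign with respect to $a$,
$$\frac{dJ}{da} = \int_{0}^{\infty} - \frac{3 a}{\left(a^{2} + t^{2}\right)^{2}} \, dt = - \frac{3 \pi}{4 a^{2}},$$
so $\int_{0}^{\infty} \frac{3}{2 \left(a^{2} + t^{2}\right)^{2}} \, dt = \frac{3 \pi}{8 a^{3}}$.

Setting $a = \frac{1}{6}$:
$$I = 81 \pi.$$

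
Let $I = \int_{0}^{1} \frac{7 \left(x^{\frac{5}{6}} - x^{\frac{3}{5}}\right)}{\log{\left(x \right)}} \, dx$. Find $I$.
$\log{\left(\frac{1522435234375}{587068342272} \right)}$

Replace the exponent $\frac{5}{6}$ by a parameter $a$: let $I(a) = \int_{0}^{1} \frac{7 \left(- x^{\frac{3}{5}} + x^{a}\right)}{\log{\left(x \right)}} \, dx$.

Since $\dfrac{\partial}{\partial a}\,x^{a} = x^{a} \ln x$, the $\ln x$ in the denominator cancels and
$$\frac{dI}{da} = \int_{0}^{1} 7 x^{a} \, dx = 7 \left[\frac{x^{a+1}}{a+1}\right]_0^1 = \frac{7}{a + 1}.$$

Integrating with respect to $a$ gives $I(a) = \log{\left(\frac{78125 \left(a + 1\right)^{7}}{2097152} \right)} + C$.

At $a = \frac{3}{5}$ the integrand is identically $0$, so $I(\frac{3}{5}) = 0$. The closed form gives $0$, hence $C = 0$.

Setting $a = \frac{5}{6}$:
$$I = \log{\left(\frac{1522435234375}{587068342272} \right)}.$$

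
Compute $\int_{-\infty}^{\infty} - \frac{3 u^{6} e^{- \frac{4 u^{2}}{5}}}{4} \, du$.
$- \frac{5625 \sqrt{5} \sqrt{\pi}}{4096}$

Consider the simpler parametrised integral
$$J(a) = \int_{-\infty}^{\infty} - \frac{3 e^{- a u^{2}}}{4} \, du = - \frac{3 \sqrt{\pi}}{4 \sqrt{a}}.$$

Differentiating under the integral sign brings down a factor of $(-u^2)$:
$$\frac{dJ}{da} = \int_{-\infty}^{\infty} \frac{3 u^{2} e^{- a u^{2}}}{4} \, du = \frac{3 \sqrt{\pi}}{8 a^{\frac{3}{2}}}.$$

Repeating $3$ times in total — each differentiation brings down another $(-u^2)$ — gives
$$\frac{d^{3}J}{da^{3}} = \int_{-\infty}^{\infty} \frac{3 u^{6} e^{- a u^{2}}}{4} \, du = \frac{45 \sqrt{\pi}}{32 a^{\frac{7}{2}}},$$
and the integrand here is $(-1)^{3}$ times the target integrand, so $I = (-1)^{3}\,\frac{d^{3}J}{da^{3}} = - \frac{45 \sqrt{\pi}}{32 a^{\frac{7}{2}}}$.

Setting $a = \frac{4}{5}$:
$$I = - \frac{5625 \sqrt{5} \sqrt{\pi}}{4096}.$$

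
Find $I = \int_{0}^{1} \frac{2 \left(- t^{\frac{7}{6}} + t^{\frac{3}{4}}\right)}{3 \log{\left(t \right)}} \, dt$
$- \frac{2 \log{\left(13 \right)}}{3} - \frac{\log{\left(84 \right)}}{3} + \log{\left(21 \right)}$

Introduce a parameter $a$ in the exponent: let $I(a) = \int_{0}^{1} \frac{2 \left(t^{\frac{3}{4}} - t^{a}\right)}{3 \log{\left(t \right)}} \, dt$.

Since $\dfrac{\partial}{\partial a}\,t^{a} = t^{a} \ln t$, the $\ln t$ in the denominator cancels and
$$\frac{dI}{da} = \int_{0}^{1} - \frac{2}{3} t^{a} \, dt = - \frac{2}{3} \left[\frac{t^{a+1}}{a+1}\right]_0^1 = - \frac{2}{3 a + 3}.$$

Integrating with respect to $a$ gives $I(a) = - \log{\left(\frac{2 \sqrt[3]{14} \left(a + 1\right)^{\frac{2}{3}}}{7} \right)} + C$.

At $a = \frac{3}{4}$ the integrand is identically $0$, so $I(\frac{3}{4}) = 0$. The closed form gives $0$, hence $C = 0$.

Setting $a = \frac{7}{6}$:
$$I = - \frac{2 \log{\left(13 \right)}}{3} - \frac{\log{\left(84 \right)}}{3} + \log{\left(21 \right)}.$$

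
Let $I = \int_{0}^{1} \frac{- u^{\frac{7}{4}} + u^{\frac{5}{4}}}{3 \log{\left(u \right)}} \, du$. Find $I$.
$\log{\left(\frac{33^{\frac{2}{3}}}{11} \right)}$

Consider the one-parameter family: let $I(a) = \int_{0}^{1} \frac{u^{\frac{5}{4}} - u^{a}}{3 \log{\left(u \right)}} \, du$.

Since $\dfrac{\partial}{\partial a}\,u^{a} = u^{a} \ln u$, the $\ln u$ in the denominator cancels and
$$\frac{dI}{da} = \int_{0}^{1} - \frac{1}{3} u^{a} \, du = - \frac{1}{3} \left[\frac{u^{a+1}}{a+1}\right]_0^1 = - \frac{1}{3 a + 3}.$$

Integrating with respect to $a$ gives $I(a) = - \frac{\log{\left(a + 1 \right)}}{3} - \frac{2 \log{\left(2 \right)}}{3} + \frac{2 \log{\left(3 \right)}}{3} + C$.

At $a = \frac{5}{4}$ the integrand is identically $0$, so $I(\frac{5}{4}) = 0$. The closed form gives $0$, hence $C = 0$.

Setting $a = \frac{7}{4}$:
$$I = \log{\left(\frac{33^{\frac{2}{3}}}{11} \right)}.$$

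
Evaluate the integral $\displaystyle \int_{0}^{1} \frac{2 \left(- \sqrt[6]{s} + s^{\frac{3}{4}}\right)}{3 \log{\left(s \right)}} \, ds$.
$- \log{\left(2 \right)} + \frac{\log{\left(18 \right)}}{3}$

Replace the exponent $\frac{3}{4}$ by a parameter $a$: let $I(a) = \int_{0}^{1} \frac{2 \left(- \sqrt[6]{s} + s^{a}\right)}{3 \log{\left(s \right)}} \, ds$.

Since $\dfrac{\partial}{\partial a}\,s^{a} = s^{a} \ln s$, the $\ln s$ in the denominator cancels and
$$\frac{dI}{da} = \int_{0}^{1} \frac{2}{3} s^{a} \, ds = \frac{2}{3} \left[\frac{s^{a+1}}{a+1}\right]_0^1 = \frac{2}{3 \left(a + 1\right)}.$$

Integrating with respect to $a$ gives $I(a) = \log{\left(\frac{6^{\frac{2}{3}} \sqrt[3]{7} \left(a + 1\right)^{\frac{2}{3}}}{7} \right)} + C$.

At $a = \frac{1}{6}$ the integrand is identically $0$, so $I(\frac{1}{6}) = 0$. The closed form gives $0$, hence $C = 0$.

Setting $a = \frac{3}{4}$:
$$I = - \log{\left(2 \right)} + \frac{\log{\left(18 \right)}}{3}.$$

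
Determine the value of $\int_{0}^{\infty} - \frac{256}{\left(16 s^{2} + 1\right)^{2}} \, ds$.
$- 16 \pi$

Start from the standard arctangent integral
$$J(a) = \int_{0}^{\infty} - \frac{1}{a^{2} + s^{2}} \, ds = - \frac{\pi}{2 a}.$$

Differentiating under the integral sign with respect to $a$,
$$\frac{dJ}{da} = \int_{0}^{\infty} \frac{2 a}{\left(a^{2} + s^{2}\right)^{2}} \, ds = \frac{\pi}{2 a^{2}},$$
so $\int_{0}^{\infty} - \frac{1}{\left(a^{2} + s^{2}\right)^{2}} \, ds = - \frac{\pi}{4 a^{3}}$.

Setting $a = \frac{1}{4}$:
$$I = - 16 \pi.$$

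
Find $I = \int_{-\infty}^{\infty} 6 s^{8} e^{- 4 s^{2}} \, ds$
$\frac{315 \sqrt{\pi}}{4096}$

Consider the simpler parametrised integral
$$J(a) = \int_{-\infty}^{\infty} 6 e^{- a s^{2}} \, ds = \frac{6 \sqrt{\pi}}{\sqrt{a}}.$$

Differentiating under the integral sign brings down a factor of $(-s^2)$:
$$\frac{dJ}{da} = \int_{-\infty}^{\infty} - 6 s^{2} e^{- a s^{2}} \, ds = - \frac{3 \sqrt{\pi}}{a^{\frac{3}{2}}}.$$

Repeating $4$ times in total — each differentiation brings down another $(-s^2)$ — gives
$$\frac{d^{4}J}{da^{4}} = \int_{-\infty}^{\infty} 6 s^{8} e^{- a s^{2}} \, ds = \frac{315 \sqrt{\pi}}{8 a^{\frac{9}{2}}},$$
and the integrand here is exactly the target integrand, so $I = \frac{315 \sqrt{\pi}}{8 a^{\frac{9}{2}}}$.

Setting $a = 4$:
$$I = \frac{315 \sqrt{\pi}}{4096}.$$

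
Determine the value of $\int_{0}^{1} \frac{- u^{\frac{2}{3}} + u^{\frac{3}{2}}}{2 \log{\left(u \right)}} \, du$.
$- \log{\left(2 \right)} + \frac{\log{\left(6 \right)}}{2}$

Replace the exponent $\frac{3}{2}$ by a parameter $a$: let $I(a) = \int_{0}^{1} \frac{- u^{\frac{2}{3}} + u^{a}}{2 \log{\left(u \right)}} \, du$.

Since $\dfrac{\partial}{\partial a}\,u^{a} = u^{a} \ln u$, the $\ln u$ in the denominator cancels and
$$\frac{dI}{da} = \int_{0}^{1} \frac{1}{2} u^{a} \, du = \frac{1}{2} \left[\frac{u^{a+1}}{a+1}\right]_0^1 = \frac{1}{2 \left(a + 1\right)}.$$

Integrating with respect to $a$ gives $I(a) = \log{\left(\frac{\sqrt{15} \sqrt{a + 1}}{5} \right)} + C$.

At $a = \frac{2}{3}$ the integrand is identically $0$, so $I(\frac{2}{3}) = 0$. The closed form gives $0$, hence $C = 0$.

Setting $a = \frac{3}{2}$:
$$I = - \log{\left(2 \right)} + \frac{\log{\left(6 \right)}}{2}.$$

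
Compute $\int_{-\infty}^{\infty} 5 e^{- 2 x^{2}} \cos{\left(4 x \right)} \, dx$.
$\frac{5 \sqrt{2} \sqrt{\pi}}{2 e^{2}}$

Treat the cosine frequency as a parameter and define $I(b) = \int_{-\infty}^{\infty} 5 e^{- 2 x^{2}} \cos{\left(b x \right)} \, dx$.

Differentiating under the integral sign,
$$I'(b) = \int_{-\infty}^{\infty} - 5 x e^{- 2 x^{2}} \sin{\left(b x \right)} \, dx.$$

Integrate $\int_{-\infty}^{\infty} x \sin(b x)\, e^{- 2 x^{2}}\, dx$ by parts with $u = \sin(b x)$ and $dv = x\, e^{- 2 x^{2}}\, dx$, giving $v = - \frac{e^{- 2 x^{2}}}{4}$. The boundary term vanishes and
$$\int_{-\infty}^{\infty} x \sin(b x)\, e^{- 2 x^{2}}\, dx = \frac{b}{4} \int_{-\infty}^{\infty} \cos(b x)\, e^{- 2 x^{2}}\, dx,$$
so $I'(b) = - \frac{b}{4}\, I(b)$.

This is a separable first-order ODE; solving with the initial condition $I(0) = \int_{-\infty}^{\infty} 5 e^{- 2 x^{2}}\,dx = \frac{5 \sqrt{2} \sqrt{\pi}}{2}$ gives
$$I(b) = \frac{5 \sqrt{2} \sqrt{\pi} e^{- \frac{b^{2}}{8}}}{2}.$$

Setting $b = 4$:
$$I = \frac{5 \sqrt{2} \sqrt{\pi}}{2 e^{2}}.$$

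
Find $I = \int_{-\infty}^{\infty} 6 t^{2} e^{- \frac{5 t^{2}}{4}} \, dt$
$\frac{24 \sqrt{5} \sqrt{\pi}}{25}$

Begin with the known integral
$$J(a) = \int_{-\infty}^{\infty} 6 e^{- a t^{2}} \, dt = \frac{6 \sqrt{\pi}}{\sqrt{a}}.$$

Differentiating under the integral sign brings down a factor of $(-t^2)$:
$$\frac{dJ}{da} = \int_{-\infty}^{\infty} - 6 t^{2} e^{- a t^{2}} \, dt = - \frac{3 \sqrt{\pi}}{a^{\frac{3}{2}}}.$$

The integral on the left is $-I$, so $I = \frac{3 \sqrt{\pi}}{a^{\frac{3}{2}}}$.

Setting $a = \frac{5}{4}$:
$$I = \frac{24 \sqrt{5} \sqrt{\pi}}{25}.$$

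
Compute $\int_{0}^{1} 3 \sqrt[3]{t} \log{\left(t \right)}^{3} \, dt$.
$- \frac{729}{128}$

Consider the simpler parametrised integral
$$J(a) = \int_{0}^{1} 3 t^{a} \, dt = \frac{3}{a + 1}.$$

Differentiating under the integral sign brings down a factor of $\ln t$:
$$\frac{dJ}{da} = \int_{0}^{1} 3 t^{a} \log{\left(t \right)} \, dt = - \frac{3}{\left(a + 1\right)^{2}}.$$

Repeating $3$ times in total — each differentiation brings down another $\ln t$ — gives
$$\frac{d^{3}J}{da^{3}} = \int_{0}^{1} 3 t^{a} \log{\left(t \right)}^{3} \, dt = - \frac{18}{\left(a + 1\right)^{4}},$$
and the integrand here is exactly the target integrand, so $I = - \frac{18}{\left(a + 1\right)^{4}}$.

Setting $a = \frac{1}{3}$:
$$I = - \frac{729}{128}.$$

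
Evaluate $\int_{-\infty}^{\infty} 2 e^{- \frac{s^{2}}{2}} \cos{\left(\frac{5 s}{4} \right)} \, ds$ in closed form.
$\frac{2 \sqrt{2} \sqrt{\pi}}{e^{\frac{25}{32}}}$

Treat the cosine frequency as a parameter and define $I(b) = \int_{-\infty}^{\infty} 2 e^{- \frac{s^{2}}{2}} \cos{\left(b s \right)} \, ds$.

Differentiating under the integral sign,
$$I'(b) = \int_{-\infty}^{\infty} - 2 s e^{- \frac{s^{2}}{2}} \sin{\left(b s \right)} \, ds.$$

Integrate $\int_{-\infty}^{\infty} s \sin(b s)\, e^{- \frac{s^{2}}{2}}\, ds$ by parts with $u = \sin(b s)$ and $dv = s\, e^{- \frac{s^{2}}{2}}\, ds$, giving $v = - e^{- \frac{s^{2}}{2}}$. The boundary term vanishes and
$$\int_{-\infty}^{\infty} s \sin(b s)\, e^{- \frac{s^{2}}{2}}\, ds = b \int_{-\infty}^{\infty} \cos(b s)\, e^{- \frac{s^{2}}{2}}\, ds,$$
so $I'(b) = - b\, I(b)$.

This is a separable first-order ODE; solving with the initial condition $I(0) = \int_{-\infty}^{\infty} 2 e^{- \frac{s^{2}}{2}}\,ds = 2 \sqrt{2} \sqrt{\pi}$ gives
$$I(b) = 2 \sqrt{2} \sqrt{\pi} e^{- \frac{b^{2}}{2}}.$$

Setting $b = \frac{5}{4}$:
$$I = \frac{2 \sqrt{2} \sqrt{\pi}}{e^{\frac{25}{32}}}.$$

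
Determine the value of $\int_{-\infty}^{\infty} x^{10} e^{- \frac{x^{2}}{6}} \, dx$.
$229635 \sqrt{6} \sqrt{\pi}$

Consider the simpler parametrised integral
$$J(a) = \int_{-\infty}^{\infty} e^{- a x^{2}} \, dx = \frac{\sqrt{\pi}}{\sqrt{a}}.$$

Differentiating under the integral sign brings down a factor of $(-x^2)$:
$$\frac{dJ}{da} = \int_{-\infty}^{\infty} - x^{2} e^{- a x^{2}} \, dx = - \frac{\sqrt{\pi}}{2 a^{\frac{3}{2}}}.$$

Repeating $5$ times in total — each differentiation brings down another $(-x^2)$ — gives
$$\frac{d^{5}J}{da^{5}} = \int_{-\infty}^{\infty} - x^{10} e^{- a x^{2}} \, dx = - \frac{945 \sqrt{\pi}}{32 a^{\frac{11}{2}}},$$
and the integrand here is $(-1)^{5}$ times the target integrand, so $I = (-1)^{5}\,\frac{d^{5}J}{da^{5}} = \frac{945 \sqrt{\pi}}{32 a^{\frac{11}{2}}}$.

Setting $a = \frac{1}{6}$:
$$I = 229635 \sqrt{6} \sqrt{\pi}.$$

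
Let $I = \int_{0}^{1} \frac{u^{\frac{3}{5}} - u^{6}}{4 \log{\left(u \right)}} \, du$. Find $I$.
$\log{\left(\frac{70^{\frac{3}{4}}}{35} \right)}$

Replace the exponent $6$ by a parameter $a$: let $I(a) = \int_{0}^{1} \frac{u^{\frac{3}{5}} - u^{a}}{4 \log{\left(u \right)}} \, du$.

Since $\dfrac{\partial}{\partial a}\,u^{a} = u^{a} \ln u$, the $\ln u$ in the denominator cancels and
$$\frac{dI}{da} = \int_{0}^{1} - \frac{1}{4} u^{a} \, du = - \frac{1}{4} \left[\frac{u^{a+1}}{a+1}\right]_0^1 = - \frac{1}{4 a + 4}.$$

Integrating with respect to $a$ gives $I(a) = - \frac{\log{\left(a + 1 \right)}}{4} - \frac{\log{\left(10 \right)}}{4} + \log{\left(2 \right)} + C$.

At $a = \frac{3}{5}$ the integrand is identically $0$, so $I(\frac{3}{5}) = 0$. The closed form gives $0$, hence $C = 0$.

Setting $a = 6$:
$$I = \log{\left(\frac{70^{\frac{3}{4}}}{35} \right)}.$$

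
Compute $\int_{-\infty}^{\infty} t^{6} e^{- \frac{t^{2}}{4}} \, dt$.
$240 \sqrt{\pi}$

Consider the simpler parametrised integral
$$J(a) = \int_{-\infty}^{\infty} e^{- a t^{2}} \, dt = \frac{\sqrt{\pi}}{\sqrt{a}}.$$

Differentiating under the integral sign brings down a factor of $(-t^2)$:
$$\frac{dJ}{da} = \int_{-\infty}^{\infty} - t^{2} e^{- a t^{2}} \, dt = - \frac{\sqrt{\pi}}{2 a^{\frac{3}{2}}}.$$

Repeating $3$ times in total — each differentiation brings down another $(-t^2)$ — gives
$$\frac{d^{3}J}{da^{3}} = \int_{-\infty}^{\infty} - t^{6} e^{- a t^{2}} \, dt = - \frac{15 \sqrt{\pi}}{8 a^{\frac{7}{2}}},$$
and the integrand here is $(-1)^{3}$ times the target integrand, so $I = (-1)^{3}\,\frac{d^{3}J}{da^{3}} = \frac{15 \sqrt{\pi}}{8 a^{\frac{7}{2}}}$.

Setting $a = \frac{1}{4}$:
$$I = 240 \sqrt{\pi}.$$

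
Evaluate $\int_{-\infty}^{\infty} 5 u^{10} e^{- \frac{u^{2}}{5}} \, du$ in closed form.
$\frac{14765625 \sqrt{5} \sqrt{\pi}}{32}$

Start from the elementary integral
$$J(a) = \int_{-\infty}^{\infty} 5 e^{- a u^{2}} \, du = \frac{5 \sqrt{\pi}}{\sqrt{a}}.$$

Differentiating under the integral sign brings down a factor of $(-u^2)$:
$$\frac{dJ}{da} = \int_{-\infty}^{\infty} - 5 u^{2} e^{- a u^{2}} \, du = - \frac{5 \sqrt{\pi}}{2 a^{\frac{3}{2}}}.$$

Repeating $5$ times in total — each differentiation brings down another $(-u^2)$ — gives
$$\frac{d^{5}J}{da^{5}} = \int_{-\infty}^{\infty} - 5 u^{10} e^{- a u^{2}} \, du = - \frac{4725 \sqrt{\pi}}{32 a^{\frac{11}{2}}},$$
and the integrand here is $(-1)^{5}$ times the target integrand, so $I = (-1)^{5}\,\frac{d^{5}J}{da^{5}} = \frac{4725 \sqrt{\pi}}{32 a^{\frac{11}{2}}}$.

Setting $a = \frac{1}{5}$:
$$I = \frac{14765625 \sqrt{5} \sqrt{\pi}}{32}.$$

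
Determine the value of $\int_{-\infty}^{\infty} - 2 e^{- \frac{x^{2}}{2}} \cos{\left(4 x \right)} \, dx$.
$- \frac{2 \sqrt{2} \sqrt{\pi}}{e^{8}}$

Define $I(b) = \int_{-\infty}^{\infty} - 2 e^{- \frac{x^{2}}{2}} \cos{\left(b x \right)} \, dx$.

Differentiating under the integral sign,
$$I'(b) = \int_{-\infty}^{\infty} 2 x e^{- \frac{x^{2}}{2}} \sin{\left(b x \right)} \, dx.$$

Integrate $\int_{-\infty}^{\infty} x \sin(b x)\, e^{- \frac{x^{2}}{2}}\, dx$ by parts with $u = \sin(b x)$ and $dv = x\, e^{- \frac{x^{2}}{2}}\, dx$, giving $v = - e^{- \frac{x^{2}}{2}}$. The boundary term vanishes and
$$\int_{-\infty}^{\infty} x \sin(b x)\, e^{- \frac{x^{2}}{2}}\, dx = b \int_{-\infty}^{\infty} \cos(b x)\, e^{- \frac{x^{2}}{2}}\, dx,$$
so $I'(b) = - b\, I(b)$.

This is a separable first-order ODE; solving with the initial condition $I(0) = \int_{-\infty}^{\infty} - 2 e^{- \frac{x^{2}}{2}}\,dx = - 2 \sqrt{2} \sqrt{\pi}$ gives
$$I(b) = - 2 \sqrt{2} \sqrt{\pi} e^{- \frac{b^{2}}{2}}.$$

Setting $b = 4$:
$$I = - \frac{2 \sqrt{2} \sqrt{\pi}}{e^{8}}.$$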